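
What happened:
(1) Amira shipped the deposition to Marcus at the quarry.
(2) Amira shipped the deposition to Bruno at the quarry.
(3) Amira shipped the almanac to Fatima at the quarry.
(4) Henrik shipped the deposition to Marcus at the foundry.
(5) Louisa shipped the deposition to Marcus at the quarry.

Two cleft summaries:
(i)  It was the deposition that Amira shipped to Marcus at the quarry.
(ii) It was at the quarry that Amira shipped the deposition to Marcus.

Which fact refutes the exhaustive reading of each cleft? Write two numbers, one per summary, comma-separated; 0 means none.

0, 0

(i): focus "the deposition". No fact shares same agent, recipient, setting (Amira / Marcus / at the quarry) with a different thing. 0.
(ii): focus "at the quarry". No fact shares same agent, thing, recipient (Amira / the deposition / Marcus) with a different setting. 0.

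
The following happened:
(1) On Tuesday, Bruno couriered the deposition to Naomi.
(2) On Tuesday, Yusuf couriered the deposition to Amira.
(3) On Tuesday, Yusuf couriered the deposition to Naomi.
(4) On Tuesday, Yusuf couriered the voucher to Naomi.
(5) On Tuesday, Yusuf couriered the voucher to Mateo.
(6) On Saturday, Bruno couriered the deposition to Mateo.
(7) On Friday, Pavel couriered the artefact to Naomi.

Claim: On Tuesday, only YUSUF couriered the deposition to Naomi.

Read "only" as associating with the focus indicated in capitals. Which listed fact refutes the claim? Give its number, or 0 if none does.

Focus (in capitals) is "Yusuf" — the agent. "Only" excludes alternative agents while holding fixed same thing, recipient, setting (the deposition / Naomi / on Tuesday).
Fact (1) matches on same thing, recipient, setting (the deposition / Naomi / on Tuesday), but has agent = Bruno instead. That refutes the claim.

1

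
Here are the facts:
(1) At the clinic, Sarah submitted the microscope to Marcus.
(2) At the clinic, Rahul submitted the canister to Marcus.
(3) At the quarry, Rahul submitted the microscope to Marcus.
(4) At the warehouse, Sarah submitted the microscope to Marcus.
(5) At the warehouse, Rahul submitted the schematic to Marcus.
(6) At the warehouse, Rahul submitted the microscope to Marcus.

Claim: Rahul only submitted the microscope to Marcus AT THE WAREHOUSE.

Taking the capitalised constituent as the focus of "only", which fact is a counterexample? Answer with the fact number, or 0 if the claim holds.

Focus (in capitals) is "at the warehouse" — the setting. "Only" excludes alternative settings while holding fixed agent = Rahul, thing = the microscope, recipient = Marcus.
Fact (3) matches on agent = Rahul, thing = the microscope, recipient = Marcus, but has setting = at the quarry instead. That refutes the claim.

3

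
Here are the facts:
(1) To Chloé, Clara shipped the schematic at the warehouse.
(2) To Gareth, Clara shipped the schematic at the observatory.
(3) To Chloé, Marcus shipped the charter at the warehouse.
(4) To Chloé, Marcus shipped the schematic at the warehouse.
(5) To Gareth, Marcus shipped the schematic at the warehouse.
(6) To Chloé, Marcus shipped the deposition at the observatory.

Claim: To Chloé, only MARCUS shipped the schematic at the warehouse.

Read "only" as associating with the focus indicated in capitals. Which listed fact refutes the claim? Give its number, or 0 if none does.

Focus (in capitals) is "Marcus" — the agent. "Only" excludes alternative agents while holding fixed thing = the schematic, recipient = Chloé, setting = at the warehouse.
Fact (1) matches on thing = the schematic, recipient = Chloé, setting = at the warehouse, but has agent = Clara instead. That refutes the claim.

1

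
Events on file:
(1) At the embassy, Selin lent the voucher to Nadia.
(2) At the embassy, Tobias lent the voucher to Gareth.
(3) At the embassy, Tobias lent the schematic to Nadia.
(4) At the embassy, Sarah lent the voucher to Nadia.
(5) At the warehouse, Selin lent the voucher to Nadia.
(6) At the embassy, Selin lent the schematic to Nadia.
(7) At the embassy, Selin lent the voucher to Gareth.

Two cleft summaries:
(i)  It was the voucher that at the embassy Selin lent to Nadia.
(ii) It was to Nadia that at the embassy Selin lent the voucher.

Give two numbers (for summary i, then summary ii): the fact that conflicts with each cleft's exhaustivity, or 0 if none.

6, 7

(i): focus "the voucher". Looking for same agent, recipient, setting (Selin / Nadia / at the embassy) with some other thing — fact (6) has the schematic there. Refuted.
(ii): focus "Nadia". Looking for same agent, thing, setting (Selin / the voucher / at the embassy) with some other recipient — fact (7) has Gareth there. Refuted.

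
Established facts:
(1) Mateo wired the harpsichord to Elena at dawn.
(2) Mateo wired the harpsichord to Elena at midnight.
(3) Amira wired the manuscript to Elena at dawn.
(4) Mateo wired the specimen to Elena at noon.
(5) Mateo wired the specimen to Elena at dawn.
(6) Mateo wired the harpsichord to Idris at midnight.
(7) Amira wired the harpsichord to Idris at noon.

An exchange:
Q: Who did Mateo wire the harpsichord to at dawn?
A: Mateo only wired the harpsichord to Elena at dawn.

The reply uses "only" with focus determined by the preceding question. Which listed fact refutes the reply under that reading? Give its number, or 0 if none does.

The question "Who did ... to ...?" targets the recipient, so in the reply the focus falls on "Elena".
So "only" ranges over recipients; the rest (same agent, thing, setting (Mateo / the harpsichord / at dawn)) is presupposed.
No fact keeps same agent, thing, setting (Mateo / the harpsichord / at dawn) while changing the recipient; every other fact differs on something backgrounded. The reply stands.
(Fact (5) would refute a reading with focus on the thing — but that is not what the question asks.)

0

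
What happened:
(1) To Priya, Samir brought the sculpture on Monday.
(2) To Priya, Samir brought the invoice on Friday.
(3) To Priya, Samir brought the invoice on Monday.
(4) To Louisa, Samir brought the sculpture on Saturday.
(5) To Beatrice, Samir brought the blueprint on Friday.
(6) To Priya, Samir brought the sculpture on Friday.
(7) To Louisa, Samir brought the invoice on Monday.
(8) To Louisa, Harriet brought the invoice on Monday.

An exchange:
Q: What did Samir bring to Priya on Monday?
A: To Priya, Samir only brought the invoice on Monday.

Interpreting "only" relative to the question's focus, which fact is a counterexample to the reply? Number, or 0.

1

The question "What did ...?" targets the thing, so in the reply the focus falls on "the invoice".
So "only" ranges over things; the rest (same agent, recipient, setting (Samir / Priya / on Monday)) is presupposed.
Fact (1) shares the background with a different thing (the sculpture) — counterexample.
(Fact (2) would refute a reading with focus on the setting — but that is not what the question asks.)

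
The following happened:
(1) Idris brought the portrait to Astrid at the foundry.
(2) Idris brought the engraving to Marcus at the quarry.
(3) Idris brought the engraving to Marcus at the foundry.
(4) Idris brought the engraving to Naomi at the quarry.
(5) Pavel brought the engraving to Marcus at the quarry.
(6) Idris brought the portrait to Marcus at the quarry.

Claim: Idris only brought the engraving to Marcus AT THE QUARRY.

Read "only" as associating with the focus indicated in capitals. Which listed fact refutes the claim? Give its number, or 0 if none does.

3

The capitals mark "at the quarry" as focus. So "only" rules out other settings, with the rest (agent = Idris, thing = the engraving, recipient = Marcus) as background.
Fact (3) matches on agent = Idris, thing = the engraving, recipient = Marcus, but has setting = at the foundry instead. That refutes the claim.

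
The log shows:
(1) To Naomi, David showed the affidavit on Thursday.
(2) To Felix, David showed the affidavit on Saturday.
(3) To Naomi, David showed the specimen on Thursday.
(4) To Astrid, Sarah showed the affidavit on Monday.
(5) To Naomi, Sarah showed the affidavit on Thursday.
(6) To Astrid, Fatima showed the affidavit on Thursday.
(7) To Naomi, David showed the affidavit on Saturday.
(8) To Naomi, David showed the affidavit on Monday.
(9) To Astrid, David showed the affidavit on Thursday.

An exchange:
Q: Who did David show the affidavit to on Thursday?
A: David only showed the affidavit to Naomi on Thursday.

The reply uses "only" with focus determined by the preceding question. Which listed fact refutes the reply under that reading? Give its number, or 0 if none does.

9

The question "Who did ... to ...?" targets the recipient, so in the reply the focus falls on "Naomi".
So "only" ranges over recipients; the rest (agent = David, thing = the affidavit, setting = on Thursday) is presupposed.
Fact (9) keeps agent = David, thing = the affidavit, setting = on Thursday but has recipient = Astrid; that refutes the reply.
(Fact (7) would refute a reading with focus on the setting — but that is not what the question asks.)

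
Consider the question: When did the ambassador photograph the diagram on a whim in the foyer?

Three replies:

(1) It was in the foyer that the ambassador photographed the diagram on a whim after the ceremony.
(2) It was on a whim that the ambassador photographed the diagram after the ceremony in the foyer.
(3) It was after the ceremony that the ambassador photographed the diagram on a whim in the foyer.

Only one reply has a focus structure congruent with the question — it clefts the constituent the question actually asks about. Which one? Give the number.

The question word "when" targets the time.
Option (1) clefts "in the foyer" — the location, not what was asked.
Option (2) clefts "on a whim" — the manner, not what was asked.
Option (3) clefts "after the ceremony" — that matches what the question asks about.
So the congruent reply is (3).

3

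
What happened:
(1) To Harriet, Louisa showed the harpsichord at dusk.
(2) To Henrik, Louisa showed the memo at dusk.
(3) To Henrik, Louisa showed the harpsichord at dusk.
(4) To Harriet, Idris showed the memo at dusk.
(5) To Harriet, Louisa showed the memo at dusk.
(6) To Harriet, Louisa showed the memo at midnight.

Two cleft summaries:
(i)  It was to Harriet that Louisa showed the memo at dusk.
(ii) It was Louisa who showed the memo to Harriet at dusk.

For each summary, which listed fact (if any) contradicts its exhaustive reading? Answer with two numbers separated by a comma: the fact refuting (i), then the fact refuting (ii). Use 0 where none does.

2, 4

Summary (i) focuses "Harriet" (the recipient); background agent = Louisa, thing = the memo, setting = at dusk. Fact (2) matches that background with recipient = Henrik — refutes (i).
Summary (ii) focuses "Louisa" (the agent); background thing = the memo, recipient = Harriet, setting = at dusk. Fact (4) matches that background with agent = Idris — refutes (ii).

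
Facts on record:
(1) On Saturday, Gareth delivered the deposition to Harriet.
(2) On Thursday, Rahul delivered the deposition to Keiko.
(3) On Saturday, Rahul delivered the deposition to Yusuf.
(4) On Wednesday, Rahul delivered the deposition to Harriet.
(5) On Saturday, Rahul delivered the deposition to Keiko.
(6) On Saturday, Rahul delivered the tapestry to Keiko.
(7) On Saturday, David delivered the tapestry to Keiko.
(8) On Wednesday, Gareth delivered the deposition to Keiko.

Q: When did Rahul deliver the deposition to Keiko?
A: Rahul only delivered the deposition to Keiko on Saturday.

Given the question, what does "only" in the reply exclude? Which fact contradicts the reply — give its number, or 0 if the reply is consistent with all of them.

2

The question "When did ...?" targets the setting, so in the reply the focus falls on "on Saturday".
"Only" then excludes alternative settings while the background — agent = Rahul, thing = the deposition, recipient = Keiko — is held fixed.
Fact (2) shares the background with a different setting (on Thursday) — counterexample.
(Fact (6) would refute a reading with focus on the thing — but that is not what the question asks.)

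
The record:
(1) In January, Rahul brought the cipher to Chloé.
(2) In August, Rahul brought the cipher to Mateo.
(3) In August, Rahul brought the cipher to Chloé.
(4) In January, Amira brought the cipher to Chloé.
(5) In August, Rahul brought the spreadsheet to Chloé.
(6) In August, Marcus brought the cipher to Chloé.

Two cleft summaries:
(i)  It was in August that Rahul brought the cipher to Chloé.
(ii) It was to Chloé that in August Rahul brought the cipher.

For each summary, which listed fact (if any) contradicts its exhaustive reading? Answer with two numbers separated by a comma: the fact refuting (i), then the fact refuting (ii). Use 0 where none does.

Summary (i) focuses "in August" (the setting); background agent = Rahul, thing = the cipher, recipient = Chloé. Fact (1) matches that background with setting = in January — refutes (i).
Summary (ii) focuses "Chloé" (the recipient); background agent = Rahul, thing = the cipher, setting = in August. Fact (2) matches that background with recipient = Mateo — refutes (ii).

1, 2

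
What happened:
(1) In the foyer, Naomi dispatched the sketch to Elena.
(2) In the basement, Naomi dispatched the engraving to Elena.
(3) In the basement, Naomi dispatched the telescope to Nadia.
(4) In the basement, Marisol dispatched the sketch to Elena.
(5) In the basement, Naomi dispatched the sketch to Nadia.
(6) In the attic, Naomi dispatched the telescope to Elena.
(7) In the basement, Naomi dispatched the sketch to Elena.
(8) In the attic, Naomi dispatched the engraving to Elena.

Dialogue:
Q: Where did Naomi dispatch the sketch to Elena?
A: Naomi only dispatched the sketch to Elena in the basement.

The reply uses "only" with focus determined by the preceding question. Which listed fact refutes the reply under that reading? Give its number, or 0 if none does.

1

Answering "Where did ...?" puts focus on the setting — here, "in the basement".
So "only" ranges over settings; the rest (same agent, thing, recipient (Naomi / the sketch / Elena)) is presupposed.
Fact (1) shares the background with a different setting (in the foyer) — counterexample.
(Fact (2) would refute a reading with focus on the thing — but that is not what the question asks.)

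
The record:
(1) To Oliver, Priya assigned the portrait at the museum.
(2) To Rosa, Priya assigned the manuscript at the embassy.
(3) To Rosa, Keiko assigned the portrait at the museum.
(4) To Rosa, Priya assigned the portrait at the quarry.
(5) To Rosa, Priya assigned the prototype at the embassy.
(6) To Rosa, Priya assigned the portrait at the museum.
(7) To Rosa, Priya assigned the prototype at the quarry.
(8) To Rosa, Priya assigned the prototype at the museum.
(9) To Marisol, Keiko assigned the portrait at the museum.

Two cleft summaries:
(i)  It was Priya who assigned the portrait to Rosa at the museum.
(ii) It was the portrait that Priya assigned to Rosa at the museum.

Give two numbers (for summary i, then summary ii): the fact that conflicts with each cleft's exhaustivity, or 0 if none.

3, 8

Summary (i) focuses "Priya" (the agent); background same thing, recipient, setting (the portrait / Rosa / at the museum). Fact (3) matches that background with agent = Keiko — refutes (i).
Summary (ii) focuses "the portrait" (the thing); background same agent, recipient, setting (Priya / Rosa / at the museum). Fact (8) matches that background with thing = the prototype — refutes (ii).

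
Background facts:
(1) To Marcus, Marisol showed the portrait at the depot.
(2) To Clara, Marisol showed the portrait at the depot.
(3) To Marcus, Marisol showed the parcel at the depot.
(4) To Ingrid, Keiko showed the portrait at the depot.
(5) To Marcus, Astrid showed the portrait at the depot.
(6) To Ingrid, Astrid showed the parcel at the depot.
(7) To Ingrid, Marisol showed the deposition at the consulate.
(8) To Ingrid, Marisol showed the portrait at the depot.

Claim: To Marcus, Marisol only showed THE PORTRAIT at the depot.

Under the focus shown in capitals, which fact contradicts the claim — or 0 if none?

3

Focus (in capitals) is "the portrait" — the thing. "Only" excludes alternative things while holding fixed agent = Marisol, recipient = Marcus, setting = at the depot.
Fact (3) matches on agent = Marisol, recipient = Marcus, setting = at the depot, but has thing = the parcel instead. That refutes the claim.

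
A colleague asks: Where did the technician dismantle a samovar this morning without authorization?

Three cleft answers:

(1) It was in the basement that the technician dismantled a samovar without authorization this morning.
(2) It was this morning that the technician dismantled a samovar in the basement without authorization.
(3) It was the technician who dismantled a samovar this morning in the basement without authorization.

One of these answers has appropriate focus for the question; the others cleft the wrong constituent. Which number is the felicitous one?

1

The question word "where" targets the location.
Option (1) clefts "in the basement" — that matches what the question asks about.
Option (2) clefts "this morning" — the time, not what was asked.
Option (3) clefts "the technician" — the subject (agent), not what was asked.
So the congruent reply is (1).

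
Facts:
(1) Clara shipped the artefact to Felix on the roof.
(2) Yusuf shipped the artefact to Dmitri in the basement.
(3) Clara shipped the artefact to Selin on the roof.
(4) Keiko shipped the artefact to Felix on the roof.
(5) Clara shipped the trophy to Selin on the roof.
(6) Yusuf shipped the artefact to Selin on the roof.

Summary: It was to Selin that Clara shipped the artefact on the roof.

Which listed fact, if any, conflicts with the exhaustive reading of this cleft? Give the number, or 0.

1

The cleft puts "Selin" in focus and presupposes the open proposition with same agent, thing, setting (Clara / the artefact / on the roof).
Exhaustivity: Selin is the only recipient satisfying that background.
Fact (1) shares the background but with recipient = Felix; exhaustivity is violated.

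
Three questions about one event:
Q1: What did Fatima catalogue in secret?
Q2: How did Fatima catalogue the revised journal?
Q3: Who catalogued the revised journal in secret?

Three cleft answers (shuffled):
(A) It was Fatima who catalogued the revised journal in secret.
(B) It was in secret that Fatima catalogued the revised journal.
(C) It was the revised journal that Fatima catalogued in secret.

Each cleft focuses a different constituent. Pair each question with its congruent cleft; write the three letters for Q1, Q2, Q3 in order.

CBA

Q1 asks about the direct object; cleft (C) focuses "the revised journal", which is the direct object — so Q1 → C.
Q2 asks about the manner; cleft (B) focuses "in secret", which is the manner — so Q2 → B.
Q3 asks about the subject (agent); cleft (A) focuses "Fatima", which is the subject (agent) — so Q3 → A.
Mapping: Q1→C, Q2→B, Q3→A.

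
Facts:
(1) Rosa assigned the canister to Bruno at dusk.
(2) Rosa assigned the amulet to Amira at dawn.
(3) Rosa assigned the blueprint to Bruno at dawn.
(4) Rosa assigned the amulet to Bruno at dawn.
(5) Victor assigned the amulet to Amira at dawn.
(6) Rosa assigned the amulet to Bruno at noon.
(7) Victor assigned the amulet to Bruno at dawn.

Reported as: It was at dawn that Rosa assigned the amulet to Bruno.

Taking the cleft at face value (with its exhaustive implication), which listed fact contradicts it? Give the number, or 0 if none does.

6

Focus of the cleft: "at dawn" (the setting). Presupposed background: agent = Rosa, thing = the amulet, recipient = Bruno.
The exhaustive reading says no other setting fits that background.
But fact (6) also has agent = Rosa, thing = the amulet, recipient = Bruno, with setting = at noon — so the exhaustive reading fails.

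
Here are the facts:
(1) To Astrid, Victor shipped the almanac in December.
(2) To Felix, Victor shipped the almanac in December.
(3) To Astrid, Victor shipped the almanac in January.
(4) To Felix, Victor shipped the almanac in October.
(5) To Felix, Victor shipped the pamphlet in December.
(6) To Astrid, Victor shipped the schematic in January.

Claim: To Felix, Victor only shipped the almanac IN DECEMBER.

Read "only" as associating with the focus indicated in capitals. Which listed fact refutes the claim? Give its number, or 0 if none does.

The capitals mark "in December" as focus. So "only" rules out other settings, with the rest (same agent, thing, recipient (Victor / the almanac / Felix)) as background.
Fact (4) shares the background but differs in setting (in October) — a counterexample.

4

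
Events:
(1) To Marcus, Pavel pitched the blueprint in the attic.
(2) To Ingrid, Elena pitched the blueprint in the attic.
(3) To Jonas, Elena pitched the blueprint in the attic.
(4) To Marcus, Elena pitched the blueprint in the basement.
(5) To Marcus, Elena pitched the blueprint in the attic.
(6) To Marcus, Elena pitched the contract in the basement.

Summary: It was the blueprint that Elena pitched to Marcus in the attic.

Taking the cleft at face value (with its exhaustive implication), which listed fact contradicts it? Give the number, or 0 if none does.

0

Focus of the cleft: "the blueprint" (the thing). Presupposed background: Elena as agent and Marcus as recipient and in the attic as setting.
The exhaustive reading says no other thing fits that background.
No listed fact matches the background with a different thing. Exhaustivity holds.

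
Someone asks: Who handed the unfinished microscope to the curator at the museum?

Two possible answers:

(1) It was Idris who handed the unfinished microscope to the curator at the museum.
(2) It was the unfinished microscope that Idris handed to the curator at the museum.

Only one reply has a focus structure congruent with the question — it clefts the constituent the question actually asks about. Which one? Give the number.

The question word "who" targets the subject (agent).
Option (1) clefts "Idris" — that matches what the question asks about.
Option (2) clefts "the unfinished microscope" — the direct object, not what was asked.
So the congruent reply is (1).

1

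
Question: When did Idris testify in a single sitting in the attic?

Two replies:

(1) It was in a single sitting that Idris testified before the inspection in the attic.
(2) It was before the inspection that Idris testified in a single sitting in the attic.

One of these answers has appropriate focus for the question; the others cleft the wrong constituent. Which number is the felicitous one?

The question word "when" targets the time.
Option (1) clefts "in a single sitting" — the manner, not what was asked.
Option (2) clefts "before the inspection" — that matches what the question asks about.
So the congruent reply is (2).

2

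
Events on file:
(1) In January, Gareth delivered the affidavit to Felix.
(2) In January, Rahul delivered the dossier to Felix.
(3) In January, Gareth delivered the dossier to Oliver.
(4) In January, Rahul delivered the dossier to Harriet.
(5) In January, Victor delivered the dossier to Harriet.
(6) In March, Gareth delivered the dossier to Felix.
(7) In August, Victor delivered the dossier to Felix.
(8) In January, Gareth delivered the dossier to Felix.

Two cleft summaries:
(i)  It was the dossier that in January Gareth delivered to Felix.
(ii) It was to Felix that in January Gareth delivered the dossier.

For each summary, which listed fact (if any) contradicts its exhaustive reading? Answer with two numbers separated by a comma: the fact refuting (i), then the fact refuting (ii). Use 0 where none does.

1, 3

Summary (i) focuses "the dossier" (the thing); background same agent, recipient, setting (Gareth / Felix / in January). Fact (1) matches that background with thing = the affidavit — refutes (i).
Summary (ii) focuses "Felix" (the recipient); background same agent, thing, setting (Gareth / the dossier / in January). Fact (3) matches that background with recipient = Oliver — refutes (ii).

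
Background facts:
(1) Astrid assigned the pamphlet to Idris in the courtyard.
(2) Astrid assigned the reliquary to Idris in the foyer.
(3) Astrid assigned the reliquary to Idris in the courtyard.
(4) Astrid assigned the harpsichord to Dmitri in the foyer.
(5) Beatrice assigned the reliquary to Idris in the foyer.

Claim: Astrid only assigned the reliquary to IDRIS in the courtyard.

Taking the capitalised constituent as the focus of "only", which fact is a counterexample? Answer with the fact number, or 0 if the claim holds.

Focus (in capitals) is "Idris" — the recipient. "Only" excludes alternative recipients while holding fixed agent = Astrid, thing = the reliquary, setting = in the courtyard.
Every other fact changes something in the background, not just the recipient. Nothing refutes the claim.

0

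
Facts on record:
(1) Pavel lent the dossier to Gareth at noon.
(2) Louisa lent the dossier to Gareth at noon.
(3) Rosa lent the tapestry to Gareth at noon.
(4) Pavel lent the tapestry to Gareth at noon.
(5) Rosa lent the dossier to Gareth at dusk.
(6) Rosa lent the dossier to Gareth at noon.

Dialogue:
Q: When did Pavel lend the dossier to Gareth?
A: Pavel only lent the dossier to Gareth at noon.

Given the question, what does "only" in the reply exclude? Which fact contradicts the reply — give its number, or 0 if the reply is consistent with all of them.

The question "When did ...?" targets the setting, so in the reply the focus falls on "at noon".
So "only" ranges over settings; the rest (same agent, thing, recipient (Pavel / the dossier / Gareth)) is presupposed.
No listed fact shares that background with another setting. Nothing contradicts the reply.
(Fact (4) would refute a reading with focus on the thing — but that is not what the question asks.)

0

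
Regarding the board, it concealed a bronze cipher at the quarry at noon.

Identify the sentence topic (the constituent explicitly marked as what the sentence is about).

the board

The construction explicitly marks "the board" as what the sentence is about — the topic.
The remainder of the clause is the comment (what is said about the topic).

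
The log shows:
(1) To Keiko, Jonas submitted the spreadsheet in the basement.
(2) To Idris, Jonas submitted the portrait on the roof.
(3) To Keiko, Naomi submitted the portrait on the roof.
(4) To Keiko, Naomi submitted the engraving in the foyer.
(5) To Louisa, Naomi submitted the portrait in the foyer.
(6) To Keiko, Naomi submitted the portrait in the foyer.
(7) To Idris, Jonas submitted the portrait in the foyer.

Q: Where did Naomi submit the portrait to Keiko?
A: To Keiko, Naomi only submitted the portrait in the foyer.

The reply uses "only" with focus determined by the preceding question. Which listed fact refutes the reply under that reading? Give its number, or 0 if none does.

The question "Where did ...?" targets the setting, so in the reply the focus falls on "in the foyer".
So "only" ranges over settings; the rest (same agent, thing, recipient (Naomi / the portrait / Keiko)) is presupposed.
Fact (3) keeps same agent, thing, recipient (Naomi / the portrait / Keiko) but has setting = on the roof; that refutes the reply.
(Fact (4) would refute a reading with focus on the thing — but that is not what the question asks.)

3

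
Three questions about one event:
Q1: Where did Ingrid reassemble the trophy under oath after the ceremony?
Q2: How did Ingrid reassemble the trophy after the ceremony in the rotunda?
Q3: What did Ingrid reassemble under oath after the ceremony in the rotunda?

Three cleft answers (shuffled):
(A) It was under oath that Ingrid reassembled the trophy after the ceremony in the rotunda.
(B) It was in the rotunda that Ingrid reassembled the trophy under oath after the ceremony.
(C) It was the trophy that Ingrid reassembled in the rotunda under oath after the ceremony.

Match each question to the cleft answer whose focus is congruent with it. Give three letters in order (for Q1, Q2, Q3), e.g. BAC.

BAC

Q1 asks about the location; cleft (B) focuses "in the rotunda", which is the location — so Q1 → B.
Q2 asks about the manner; cleft (A) focuses "under oath", which is the manner — so Q2 → A.
Q3 asks about the direct object; cleft (C) focuses "the trophy", which is the direct object — so Q3 → C.
Mapping: Q1→B, Q2→A, Q3→C.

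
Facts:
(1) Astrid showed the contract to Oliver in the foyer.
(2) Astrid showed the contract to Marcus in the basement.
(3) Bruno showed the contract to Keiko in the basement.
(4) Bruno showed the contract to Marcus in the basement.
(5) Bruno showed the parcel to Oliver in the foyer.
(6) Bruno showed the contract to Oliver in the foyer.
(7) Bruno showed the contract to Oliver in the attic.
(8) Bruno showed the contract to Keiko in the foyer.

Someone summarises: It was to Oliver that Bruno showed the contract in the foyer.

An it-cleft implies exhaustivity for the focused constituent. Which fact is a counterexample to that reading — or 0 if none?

8

Focus of the cleft: "Oliver" (the recipient). Presupposed background: same agent, thing, setting (Bruno / the contract / in the foyer).
Exhaustivity: Oliver is the only recipient satisfying that background.
Fact (8) shares the background but with recipient = Keiko; exhaustivity is violated.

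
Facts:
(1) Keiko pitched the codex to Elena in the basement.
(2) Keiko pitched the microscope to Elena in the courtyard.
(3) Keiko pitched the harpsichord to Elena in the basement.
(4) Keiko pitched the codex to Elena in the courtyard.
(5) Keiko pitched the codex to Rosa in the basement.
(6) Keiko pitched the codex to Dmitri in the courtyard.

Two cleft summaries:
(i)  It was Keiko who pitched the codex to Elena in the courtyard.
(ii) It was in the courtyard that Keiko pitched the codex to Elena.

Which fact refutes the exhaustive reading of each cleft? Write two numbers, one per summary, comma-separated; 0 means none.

0, 1

Summary (i) focuses "Keiko" (the agent); background same thing, recipient, setting (the codex / Elena / in the courtyard). No fact matches that background with a different agent, so 0.
Summary (ii) focuses "in the courtyard" (the setting); background same agent, thing, recipient (Keiko / the codex / Elena). Fact (1) matches that background with setting = in the basement — refutes (ii).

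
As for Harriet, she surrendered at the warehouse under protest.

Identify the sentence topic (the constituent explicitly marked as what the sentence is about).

The construction explicitly marks "Harriet" as what the sentence is about — the topic.
The remainder of the clause is the comment (what is said about the topic).

Harriet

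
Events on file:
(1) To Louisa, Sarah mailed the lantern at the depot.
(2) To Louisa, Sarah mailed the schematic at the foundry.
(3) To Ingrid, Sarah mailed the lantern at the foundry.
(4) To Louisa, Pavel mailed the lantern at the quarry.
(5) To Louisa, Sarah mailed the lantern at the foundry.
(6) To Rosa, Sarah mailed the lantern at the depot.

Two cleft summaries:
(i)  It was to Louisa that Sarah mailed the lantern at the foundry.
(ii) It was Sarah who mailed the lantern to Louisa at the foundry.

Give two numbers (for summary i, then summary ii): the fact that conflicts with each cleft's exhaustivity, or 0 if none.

(i): focus "Louisa". Looking for same agent, thing, setting (Sarah / the lantern / at the foundry) with some other recipient — fact (3) has Ingrid there. Refuted.
(ii): focus "Sarah". No fact shares same thing, recipient, setting (the lantern / Louisa / at the foundry) with a different agent. 0.

3, 0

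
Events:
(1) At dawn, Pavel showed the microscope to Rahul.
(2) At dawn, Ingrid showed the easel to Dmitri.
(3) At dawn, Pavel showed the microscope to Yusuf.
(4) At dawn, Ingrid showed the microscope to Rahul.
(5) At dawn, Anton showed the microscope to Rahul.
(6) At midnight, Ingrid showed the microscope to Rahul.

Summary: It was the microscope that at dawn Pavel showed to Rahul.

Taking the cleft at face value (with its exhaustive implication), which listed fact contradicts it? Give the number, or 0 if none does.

The cleft puts "the microscope" in focus and presupposes the open proposition with Pavel as agent and Rahul as recipient and at dawn as setting.
The exhaustive reading says no other thing fits that background.
No listed fact matches the background with a different thing. Exhaustivity holds.

0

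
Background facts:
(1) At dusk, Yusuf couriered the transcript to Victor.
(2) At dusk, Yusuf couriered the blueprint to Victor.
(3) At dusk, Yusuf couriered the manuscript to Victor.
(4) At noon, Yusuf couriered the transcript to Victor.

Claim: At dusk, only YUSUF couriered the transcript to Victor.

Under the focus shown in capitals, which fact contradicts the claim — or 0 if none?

The capitals mark "Yusuf" as focus. So "only" rules out other agents, with the rest (the transcript as thing and Victor as recipient and at dusk as setting) as background.
No fact matches the transcript as thing and Victor as recipient and at dusk as setting with a different agent — every other fact differs on at least one backgrounded slot. So no fact refutes it.

0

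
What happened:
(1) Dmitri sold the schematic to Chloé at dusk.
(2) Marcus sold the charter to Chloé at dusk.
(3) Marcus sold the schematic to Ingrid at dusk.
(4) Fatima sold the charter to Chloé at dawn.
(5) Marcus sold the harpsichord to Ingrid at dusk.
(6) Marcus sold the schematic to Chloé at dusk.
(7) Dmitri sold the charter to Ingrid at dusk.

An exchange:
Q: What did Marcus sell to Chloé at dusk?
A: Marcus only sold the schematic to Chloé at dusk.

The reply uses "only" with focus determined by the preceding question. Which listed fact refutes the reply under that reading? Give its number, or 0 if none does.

Answering "What did ...?" puts focus on the thing — here, "the schematic".
"Only" then excludes alternative things while the background — Marcus as agent and Chloé as recipient and at dusk as setting — is held fixed.
Fact (2) keeps Marcus as agent and Chloé as recipient and at dusk as setting but has thing = the charter; that refutes the reply.
(Fact (3) would refute a reading with focus on the recipient — but that is not what the question asks.)

2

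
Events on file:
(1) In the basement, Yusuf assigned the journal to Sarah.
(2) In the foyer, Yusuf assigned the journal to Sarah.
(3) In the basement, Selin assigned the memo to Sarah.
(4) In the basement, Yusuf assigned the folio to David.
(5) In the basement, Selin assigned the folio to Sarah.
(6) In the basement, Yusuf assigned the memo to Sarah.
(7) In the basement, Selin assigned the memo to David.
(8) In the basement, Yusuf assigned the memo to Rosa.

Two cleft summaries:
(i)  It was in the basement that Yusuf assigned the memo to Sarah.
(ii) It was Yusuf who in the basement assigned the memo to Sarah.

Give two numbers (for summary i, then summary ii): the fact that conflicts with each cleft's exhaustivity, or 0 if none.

(i): focus "in the basement". No fact shares Yusuf as agent and the memo as thing and Sarah as recipient with a different setting. 0.
(ii): focus "Yusuf". Looking for the memo as thing and Sarah as recipient and in the basement as setting with some other agent — fact (3) has Selin there. Refuted.

0, 3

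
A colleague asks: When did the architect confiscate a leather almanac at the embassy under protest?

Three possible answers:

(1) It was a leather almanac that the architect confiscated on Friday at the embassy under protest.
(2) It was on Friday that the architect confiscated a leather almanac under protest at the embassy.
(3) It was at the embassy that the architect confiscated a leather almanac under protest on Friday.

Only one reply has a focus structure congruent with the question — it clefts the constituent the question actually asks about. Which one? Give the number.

2

The question word "when" targets the time.
Option (1) clefts "a leather almanac" — the direct object, not what was asked.
Option (2) clefts "on Friday" — that matches what the question asks about.
Option (3) clefts "at the embassy" — the location, not what was asked.
So the congruent reply is (2).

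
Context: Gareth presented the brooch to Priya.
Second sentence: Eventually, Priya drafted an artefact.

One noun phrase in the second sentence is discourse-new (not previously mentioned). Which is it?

"Priya" in the second sentence is given — already mentioned in the context.
"an artefact" has no antecedent in the context; it is discourse-new (the indefinite article also signals a new referent).

an artefact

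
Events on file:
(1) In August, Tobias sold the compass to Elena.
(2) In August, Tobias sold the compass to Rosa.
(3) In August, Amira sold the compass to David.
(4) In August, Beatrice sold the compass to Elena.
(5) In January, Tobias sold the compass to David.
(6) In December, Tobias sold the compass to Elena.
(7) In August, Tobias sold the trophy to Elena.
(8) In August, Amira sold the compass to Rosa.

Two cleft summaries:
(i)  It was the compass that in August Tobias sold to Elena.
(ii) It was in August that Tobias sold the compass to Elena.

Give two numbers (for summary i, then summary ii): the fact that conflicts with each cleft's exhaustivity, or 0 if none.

7, 6

Summary (i) focuses "the compass" (the thing); background same agent, recipient, setting (Tobias / Elena / in August). Fact (7) matches that background with thing = the trophy — refutes (i).
Summary (ii) focuses "in August" (the setting); background same agent, thing, recipient (Tobias / the compass / Elena). Fact (6) matches that background with setting = in December — refutes (ii).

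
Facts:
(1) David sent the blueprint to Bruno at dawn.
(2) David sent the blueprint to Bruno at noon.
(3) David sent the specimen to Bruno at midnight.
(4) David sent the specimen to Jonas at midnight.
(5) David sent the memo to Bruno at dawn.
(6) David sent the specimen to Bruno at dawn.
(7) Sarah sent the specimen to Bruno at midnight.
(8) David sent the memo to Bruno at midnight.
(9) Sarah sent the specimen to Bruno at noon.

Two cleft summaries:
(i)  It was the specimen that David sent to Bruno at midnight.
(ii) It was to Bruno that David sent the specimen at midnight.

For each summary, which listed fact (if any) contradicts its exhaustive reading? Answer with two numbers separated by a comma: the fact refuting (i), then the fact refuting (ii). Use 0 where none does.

Summary (i) focuses "the specimen" (the thing); background David as agent and Bruno as recipient and at midnight as setting. Fact (8) matches that background with thing = the memo — refutes (i).
Summary (ii) focuses "Bruno" (the recipient); background David as agent and the specimen as thing and at midnight as setting. Fact (4) matches that background with recipient = Jonas — refutes (ii).

8, 4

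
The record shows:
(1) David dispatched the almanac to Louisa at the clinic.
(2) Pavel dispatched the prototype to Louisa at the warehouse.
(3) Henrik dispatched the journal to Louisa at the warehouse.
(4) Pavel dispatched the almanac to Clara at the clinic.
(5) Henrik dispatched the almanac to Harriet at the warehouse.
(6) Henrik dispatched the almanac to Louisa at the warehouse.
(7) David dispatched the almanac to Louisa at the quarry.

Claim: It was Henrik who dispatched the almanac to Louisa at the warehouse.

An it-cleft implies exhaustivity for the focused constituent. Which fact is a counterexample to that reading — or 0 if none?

The cleft puts "Henrik" in focus and presupposes the open proposition with thing = the almanac, recipient = Louisa, setting = at the warehouse.
The exhaustive reading says no other agent fits that background.
No listed fact matches the background with a different agent. Exhaustivity holds.

0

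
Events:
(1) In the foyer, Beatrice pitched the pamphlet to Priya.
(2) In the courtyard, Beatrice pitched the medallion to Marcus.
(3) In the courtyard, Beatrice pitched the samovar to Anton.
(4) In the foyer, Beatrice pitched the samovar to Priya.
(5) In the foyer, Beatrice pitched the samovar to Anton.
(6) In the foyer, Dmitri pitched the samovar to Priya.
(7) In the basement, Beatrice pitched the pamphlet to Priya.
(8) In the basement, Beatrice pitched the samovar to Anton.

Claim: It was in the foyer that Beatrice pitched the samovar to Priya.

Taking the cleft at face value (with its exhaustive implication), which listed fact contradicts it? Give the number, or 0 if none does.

Focus of the cleft: "in the foyer" (the setting). Presupposed background: agent = Beatrice, thing = the samovar, recipient = Priya.
Exhaustivity: in the foyer is the only setting satisfying that background.
No listed fact matches the background with a different setting. Exhaustivity holds.

0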